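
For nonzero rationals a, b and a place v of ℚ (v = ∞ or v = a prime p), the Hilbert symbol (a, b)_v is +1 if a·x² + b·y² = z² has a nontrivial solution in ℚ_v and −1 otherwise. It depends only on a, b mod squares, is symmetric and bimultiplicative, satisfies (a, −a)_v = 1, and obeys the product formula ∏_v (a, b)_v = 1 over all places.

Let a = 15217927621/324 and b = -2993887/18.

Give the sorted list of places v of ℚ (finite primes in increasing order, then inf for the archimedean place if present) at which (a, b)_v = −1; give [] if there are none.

[2, 17, 23, 31]

Mod squares: a ≡ 589, b ≡ -5987774. Check v ∈ {∞, 2, 3, 13, 17, 19, 23, 31}.
v=2: v_2(a)=-2, v_2(b)=-1; units ≡ 5, 1 (mod 8); ε·ε+αω+βω = 0·0+-2·0+-1·1 ≡ 1  ⇒  (a,b)_2 = -1.
v=13: a=13^2·(≡9), b=13^1·(≡7) mod 13; (9|13)=+1, (7|13)=-1; (−1)^{2·1·6}·(+1)^1·(-1)^2 = +1.
v=∞: 589 > 0 and -5987774 < 0  ⇒  (a,b)_∞ = +1.
v=17: a=17^2·(≡12), b=17^1·(≡9) mod 17; (12|17)=-1, (9|17)=+1; (−1)^{2·1·8}·(-1)^1·(+1)^2 = -1.
v=23: a=23^2·(≡15), b=23^1·(≡7) mod 23; (15|23)=-1, (7|23)=-1; (−1)^{2·1·11}·(-1)^1·(-1)^2 = -1.
v=3: a=3^-4·(≡1), b=3^-2·(≡1) mod 3; (1|3)=+1, (1|3)=+1; (−1)^{-4·-2·1}·(+1)^-2·(+1)^-4 = +1.
v=19: a=19^1·(≡3), b=19^1·(≡6) mod 19; (3|19)=-1, (6|19)=+1; (−1)^{1·1·9}·(-1)^1·(+1)^1 = +1.
v=31: a=31^1·(≡8), b=31^1·(≡20) mod 31; (8|31)=+1, (20|31)=+1; (−1)^{1·1·15}·(+1)^1·(+1)^1 = -1.
|Ram(589, -5987774)| = 4, even; anisotropic at {2, 17, 23, 31}.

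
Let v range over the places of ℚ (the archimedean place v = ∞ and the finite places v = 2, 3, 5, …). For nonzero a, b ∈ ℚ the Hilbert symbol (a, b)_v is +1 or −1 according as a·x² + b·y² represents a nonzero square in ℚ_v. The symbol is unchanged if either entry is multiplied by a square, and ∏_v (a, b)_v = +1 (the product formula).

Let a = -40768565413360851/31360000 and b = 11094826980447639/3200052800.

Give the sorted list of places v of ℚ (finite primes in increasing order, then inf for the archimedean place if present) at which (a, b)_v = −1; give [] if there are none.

(a, b) ≡ (-1551891, 202263127) mod (ℚ^×)²; places V = {2, 3, 5, 7, 11, 13, 17, 23, 29, 31, 37, 41, ∞}.
(a,b)_∞: sgn(-1551891)=−, sgn(202263127)=+, so +1.
(a,b)_5: α=-4, u≡4; β=-2, v≡2 (mod 5); (4|5)=+1, (2|5)=-1; sign (−1)^0·+1^-2·-1^-4 = +1.
(a,b)_37: α=1, u≡19; β=1, v≡32 (mod 37); (19|37)=-1, (32|37)=-1; sign (−1)^0·-1^1·-1^1 = +1.
(a,b)_13: α=0, u≡10; β=2, v≡12 (mod 13); (10|13)=+1, (12|13)=+1; sign (−1)^0·+1^2·+1^0 = +1.
(a,b)_17: α=0, u≡3; β=-1, v≡5 (mod 17); (3|17)=-1, (5|17)=-1; sign (−1)^0·-1^-1·-1^0 = -1.
(a,b)_2: α=-10, β=-6; u≡5, v≡7 (mod 8); ε(u)ε(v)=0·1, αω(v)=-10·0, βω(u)=-6·1; sum ≡ 0  ⇒  +1.
(a,b)_31: α=1, u≡2; β=1, v≡4 (mod 31); (2|31)=+1, (4|31)=+1; sign (−1)^1·+1^1·+1^1 = -1.
(a,b)_11: α=1, u≡3; β=1, v≡9 (mod 11); (3|11)=+1, (9|11)=+1; sign (−1)^1·+1^1·+1^1 = -1.
(a,b)_41: α=1, u≡31; β=1, v≡31 (mod 41); (31|41)=+1, (31|41)=+1; sign (−1)^0·+1^1·+1^1 = +1.
(a,b)_7: α=-2, u≡1; β=-6, v≡6 (mod 7); (1|7)=+1, (6|7)=-1; sign (−1)^0·+1^-6·-1^-2 = +1.
(a,b)_29: α=2, u≡10; β=2, v≡21 (mod 29); (10|29)=-1, (21|29)=-1; sign (−1)^0·-1^2·-1^2 = +1.
(a,b)_23: α=2, u≡22; β=1, v≡15 (mod 23); (22|23)=-1, (15|23)=-1; sign (−1)^0·-1^1·-1^2 = -1.
(a,b)_3: α=11, u≡2; β=8, v≡1 (mod 3); (2|3)=-1, (1|3)=+1; sign (−1)^0·-1^8·+1^11 = +1.
Ram(-1551891, 202263127) = {11, 17, 23, 31}; no ℚ_11-point on the conic.

[11, 17, 23, 31]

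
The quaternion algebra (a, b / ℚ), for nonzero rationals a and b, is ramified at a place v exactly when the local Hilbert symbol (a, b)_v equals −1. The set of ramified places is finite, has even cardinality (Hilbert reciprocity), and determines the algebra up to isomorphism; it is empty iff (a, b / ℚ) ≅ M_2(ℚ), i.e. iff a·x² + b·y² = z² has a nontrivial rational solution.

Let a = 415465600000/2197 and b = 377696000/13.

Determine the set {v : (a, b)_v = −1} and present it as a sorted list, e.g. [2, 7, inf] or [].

[13, 29]

(a, b) ≡ (69745, 767195) mod (ℚ^×)²; places V = {2, 5, 11, 13, 29, 37, ∞}.
(a,b)_∞: sgn(69745)=+, sgn(767195)=+, so +1.
(a,b)_2: α=10, β=8; u≡1, v≡3 (mod 8); ε(u)ε(v)=0·1, αω(v)=10·1, βω(u)=8·0; sum ≡ 0  ⇒  +1.
(a,b)_29: α=1, u≡12; β=1, v≡1 (mod 29); (12|29)=-1, (1|29)=+1; sign (−1)^0·-1^1·+1^1 = -1.
(a,b)_11: α=2, u≡9; β=1, v≡3 (mod 11); (9|11)=+1, (3|11)=+1; sign (−1)^0·+1^1·+1^2 = +1.
(a,b)_37: α=1, u≡24; β=1, v≡31 (mod 37); (24|37)=-1, (31|37)=-1; sign (−1)^0·-1^1·-1^1 = +1.
(a,b)_5: α=5, u≡1; β=3, v≡1 (mod 5); (1|5)=+1, (1|5)=+1; sign (−1)^0·+1^3·+1^5 = +1.
(a,b)_13: α=-3, u≡9; β=-1, v≡6 (mod 13); (9|13)=+1, (6|13)=-1; sign (−1)^0·+1^-1·-1^-3 = -1.
Ram(69745, 767195) = {13, 29}; no ℚ_13-point on the conic.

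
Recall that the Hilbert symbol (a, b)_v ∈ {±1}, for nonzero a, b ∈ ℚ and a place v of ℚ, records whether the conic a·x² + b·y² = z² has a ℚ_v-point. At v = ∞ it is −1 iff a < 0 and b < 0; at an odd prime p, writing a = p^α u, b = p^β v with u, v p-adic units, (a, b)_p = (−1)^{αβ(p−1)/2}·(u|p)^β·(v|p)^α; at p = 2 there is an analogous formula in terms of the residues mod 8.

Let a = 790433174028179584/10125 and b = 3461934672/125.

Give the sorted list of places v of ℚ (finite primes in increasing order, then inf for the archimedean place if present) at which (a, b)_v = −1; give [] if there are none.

[5, 17, 29, 31]

Mod squares: a ≡ 38570, b ≡ 50065. Check v ∈ {∞, 2, 3, 5, 7, 17, 19, 29, 31}.
v=17: a=17^2·(≡6), b=17^1·(≡2) mod 17; (6|17)=-1, (2|17)=+1; (−1)^{2·1·8}·(-1)^1·(+1)^2 = -1.
v=19: a=19^1·(≡17), b=19^1·(≡3) mod 19; (17|19)=+1, (3|19)=-1; (−1)^{1·1·9}·(+1)^1·(-1)^1 = +1.
v=3: a=3^-4·(≡2), b=3^2·(≡1) mod 3; (2|3)=-1, (1|3)=+1; (−1)^{-4·2·1}·(-1)^2·(+1)^-4 = +1.
v=29: a=29^1·(≡22), b=29^0·(≡15) mod 29; (22|29)=+1, (15|29)=-1; (−1)^{1·0·14}·(+1)^0·(-1)^1 = -1.
v=5: a=5^-3·(≡4), b=5^-3·(≡2) mod 5; (4|5)=+1, (2|5)=-1; (−1)^{-3·-3·2}·(+1)^-3·(-1)^-3 = -1.
v=2: v_2(a)=7, v_2(b)=4; units ≡ 5, 1 (mod 8); ε·ε+αω+βω = 0·0+7·0+4·1 ≡ 0  ⇒  (a,b)_2 = +1.
v=31: a=31^2·(≡11), b=31^1·(≡13) mod 31; (11|31)=-1, (13|31)=-1; (−1)^{2·1·15}·(-1)^1·(-1)^2 = -1.
v=7: a=7^9·(≡4), b=7^4·(≡2) mod 7; (4|7)=+1, (2|7)=+1; (−1)^{9·4·3}·(+1)^4·(+1)^9 = +1.
v=∞: 38570 > 0 and 50065 > 0  ⇒  (a,b)_∞ = +1.
Ram(38570, 50065) = {5, 17, 29, 31}; no ℚ_5-point on the conic.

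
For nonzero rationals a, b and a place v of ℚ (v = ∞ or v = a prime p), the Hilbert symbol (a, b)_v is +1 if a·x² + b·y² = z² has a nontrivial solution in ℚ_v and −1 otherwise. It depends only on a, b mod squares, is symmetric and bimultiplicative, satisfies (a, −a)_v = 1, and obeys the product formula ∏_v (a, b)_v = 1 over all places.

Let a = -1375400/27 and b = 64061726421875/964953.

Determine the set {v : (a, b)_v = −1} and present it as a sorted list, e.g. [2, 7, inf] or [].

(a, b) ≡ (-78, 9867) mod (ℚ^×)²; places V = {2, 3, 5, 7, 11, 13, 19, 23, ∞}.
(a,b)_13: α=1, u≡7; β=1, v≡6 (mod 13); (7|13)=-1, (6|13)=-1; sign (−1)^0·-1^1·-1^1 = +1.
(a,b)_5: α=2, u≡2; β=6, v≡2 (mod 5); (2|5)=-1, (2|5)=-1; sign (−1)^0·-1^6·-1^2 = +1.
(a,b)_7: α=0, u≡5; β=2, v≡1 (mod 7); (5|7)=-1, (1|7)=+1; sign (−1)^0·-1^2·+1^0 = +1.
(a,b)_∞: sgn(-78)=−, sgn(9867)=+, so +1.
(a,b)_19: α=0, u≡6; β=-2, v≡17 (mod 19); (6|19)=+1, (17|19)=+1; sign (−1)^0·+1^-2·+1^0 = +1.
(a,b)_2: α=3, β=0; u≡1, v≡3 (mod 8); ε(u)ε(v)=0·1, αω(v)=3·1, βω(u)=0·0; sum ≡ 1  ⇒  -1.
(a,b)_23: α=2, u≡17; β=5, v≡20 (mod 23); (17|23)=-1, (20|23)=-1; sign (−1)^0·-1^5·-1^2 = -1.
(a,b)_3: α=-3, u≡1; β=-5, v≡1 (mod 3); (1|3)=+1, (1|3)=+1; sign (−1)^1·+1^-5·+1^-3 = -1.
(a,b)_11: α=0, u≡8; β=-1, v≡8 (mod 11); (8|11)=-1, (8|11)=-1; sign (−1)^0·-1^-1·-1^0 = -1.
|Ram(-78, 9867)| = 4, even; anisotropic at {2, 3, 11, 23}.

[2, 3, 11, 23]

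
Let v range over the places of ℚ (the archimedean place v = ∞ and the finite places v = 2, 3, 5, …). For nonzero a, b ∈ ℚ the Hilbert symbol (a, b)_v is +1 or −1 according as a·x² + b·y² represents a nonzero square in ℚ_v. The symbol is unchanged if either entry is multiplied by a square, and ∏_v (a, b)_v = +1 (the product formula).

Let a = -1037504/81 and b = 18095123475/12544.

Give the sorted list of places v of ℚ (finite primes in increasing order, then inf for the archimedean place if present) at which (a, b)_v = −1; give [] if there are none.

[13, 29]

(a, b) ≡ (-16211, 664651) mod (ℚ^×)²; places V = {2, 3, 5, 7, 11, 13, 29, 41, 43, ∞}.
(a,b)_43: α=1, u≡1; β=1, v≡33 (mod 43); (1|43)=+1, (33|43)=-1; sign (−1)^1·+1^1·-1^1 = +1.
(a,b)_∞: sgn(-16211)=−, sgn(664651)=+, so +1.
(a,b)_5: α=0, u≡1; β=2, v≡1 (mod 5); (1|5)=+1, (1|5)=+1; sign (−1)^0·+1^2·+1^0 = +1.
(a,b)_13: α=1, u≡4; β=1, v≡6 (mod 13); (4|13)=+1, (6|13)=-1; sign (−1)^0·+1^1·-1^1 = -1.
(a,b)_11: α=0, u≡4; β=2, v≡3 (mod 11); (4|11)=+1, (3|11)=+1; sign (−1)^0·+1^2·+1^0 = +1.
(a,b)_29: α=1, u≡8; β=1, v≡22 (mod 29); (8|29)=-1, (22|29)=+1; sign (−1)^0·-1^1·+1^1 = -1.
(a,b)_41: α=0, u≡40; β=1, v≡33 (mod 41); (40|41)=+1, (33|41)=+1; sign (−1)^0·+1^1·+1^0 = +1.
(a,b)_7: α=0, u≡2; β=-2, v≡4 (mod 7); (2|7)=+1, (4|7)=+1; sign (−1)^0·+1^-2·+1^0 = +1.
(a,b)_2: α=6, β=-8; u≡5, v≡3 (mod 8); ε(u)ε(v)=0·1, αω(v)=6·1, βω(u)=-8·1; sum ≡ 0  ⇒  +1.
(a,b)_3: α=-4, u≡1; β=2, v≡1 (mod 3); (1|3)=+1, (1|3)=+1; sign (−1)^0·+1^2·+1^-4 = +1.
(-16211, 664651 / ℚ) ramifies at {13, 29}: a division algebra.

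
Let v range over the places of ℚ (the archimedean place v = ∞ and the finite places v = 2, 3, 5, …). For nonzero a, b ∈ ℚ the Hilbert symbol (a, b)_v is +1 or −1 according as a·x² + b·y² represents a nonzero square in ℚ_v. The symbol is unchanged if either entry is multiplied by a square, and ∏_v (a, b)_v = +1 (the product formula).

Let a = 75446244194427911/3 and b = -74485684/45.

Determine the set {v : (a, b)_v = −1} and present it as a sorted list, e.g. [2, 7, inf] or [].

[5, 7]

Mod squares: a ≡ 14973, b ≡ -1900145. Check v ∈ {∞, 2, 3, 5, 7, 13, 19, 23, 31, 41}.
v=∞: 14973 > 0 and -1900145 < 0  ⇒  (a,b)_∞ = +1.
v=31: a=31^3·(≡5), b=31^1·(≡21) mod 31; (5|31)=+1, (21|31)=-1; (−1)^{3·1·15}·(+1)^1·(-1)^3 = +1.
v=7: a=7^3·(≡1), b=7^2·(≡6) mod 7; (1|7)=+1, (6|7)=-1; (−1)^{3·2·3}·(+1)^2·(-1)^3 = -1.
v=2: v_2(a)=0, v_2(b)=2; units ≡ 5, 7 (mod 8); ε·ε+αω+βω = 0·1+0·0+2·1 ≡ 0  ⇒  (a,b)_2 = +1.
v=41: a=41^2·(≡37), b=41^1·(≡17) mod 41; (37|41)=+1, (17|41)=-1; (−1)^{2·1·20}·(+1)^1·(-1)^2 = +1.
v=19: a=19^2·(≡17), b=19^0·(≡5) mod 19; (17|19)=+1, (5|19)=+1; (−1)^{2·0·9}·(+1)^0·(+1)^2 = +1.
v=23: a=23^3·(≡10), b=23^1·(≡16) mod 23; (10|23)=-1, (16|23)=+1; (−1)^{3·1·11}·(-1)^1·(+1)^3 = +1.
v=3: a=3^-1·(≡2), b=3^-2·(≡1) mod 3; (2|3)=-1, (1|3)=+1; (−1)^{-1·-2·1}·(-1)^-2·(+1)^-1 = +1.
v=5: a=5^0·(≡2), b=5^-1·(≡4) mod 5; (2|5)=-1, (4|5)=+1; (−1)^{0·-1·2}·(-1)^-1·(+1)^0 = -1.
v=13: a=13^0·(≡4), b=13^1·(≡5) mod 13; (4|13)=+1, (5|13)=-1; (−1)^{0·1·6}·(+1)^1·(-1)^0 = +1.
(14973, -1900145 / ℚ) ramifies at {5, 7}: a division algebra.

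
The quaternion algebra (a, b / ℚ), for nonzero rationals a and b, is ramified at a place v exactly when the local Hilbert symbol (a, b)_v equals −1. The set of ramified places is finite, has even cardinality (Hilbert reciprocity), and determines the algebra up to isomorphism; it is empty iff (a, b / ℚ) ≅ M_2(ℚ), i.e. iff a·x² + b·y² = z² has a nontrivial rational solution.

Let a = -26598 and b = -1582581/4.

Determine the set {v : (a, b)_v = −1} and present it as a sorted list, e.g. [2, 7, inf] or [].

[2, 3, 17, inf]

(a, b) ≡ (-26598, -1582581) mod (ℚ^×)²; places V = {2, 3, 7, 11, 13, 17, 31, ∞}.
(a,b)_17: α=0, u≡7; β=1, v≡4 (mod 17); (7|17)=-1, (4|17)=+1; sign (−1)^0·-1^1·+1^0 = -1.
(a,b)_31: α=1, u≡10; β=1, v≡17 (mod 31); (10|31)=+1, (17|31)=-1; sign (−1)^1·+1^1·-1^1 = +1.
(a,b)_3: α=1, u≡2; β=1, v≡2 (mod 3); (2|3)=-1, (2|3)=-1; sign (−1)^1·-1^1·-1^1 = -1.
(a,b)_7: α=0, u≡2; β=1, v≡6 (mod 7); (2|7)=+1, (6|7)=-1; sign (−1)^0·+1^1·-1^0 = +1.
(a,b)_∞: sgn(-26598)=−, sgn(-1582581)=−, so -1.
(a,b)_2: α=1, β=-2; u≡5, v≡3 (mod 8); ε(u)ε(v)=0·1, αω(v)=1·1, βω(u)=-2·1; sum ≡ 1  ⇒  -1.
(a,b)_11: α=1, u≡2; β=1, v≡5 (mod 11); (2|11)=-1, (5|11)=+1; sign (−1)^1·-1^1·+1^1 = +1.
(a,b)_13: α=1, u≡8; β=1, v≡2 (mod 13); (8|13)=-1, (2|13)=-1; sign (−1)^0·-1^1·-1^1 = +1.
|Ram(-26598, -1582581)| = 4, even; anisotropic at {2, 3, 17, ∞}.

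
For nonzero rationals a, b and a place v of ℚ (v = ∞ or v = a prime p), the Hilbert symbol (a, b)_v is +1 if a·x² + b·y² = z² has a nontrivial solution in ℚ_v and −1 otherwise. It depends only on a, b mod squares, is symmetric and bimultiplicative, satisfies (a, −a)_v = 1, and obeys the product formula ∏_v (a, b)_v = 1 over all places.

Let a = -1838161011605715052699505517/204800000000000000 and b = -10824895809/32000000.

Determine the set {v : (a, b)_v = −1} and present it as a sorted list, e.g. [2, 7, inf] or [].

(a, b) ≡ (-419594, -5454722) mod (ℚ^×)²; places V = {2, 3, 5, 7, 13, 17, 41, 43, ∞}.
(a,b)_13: α=2, u≡8; β=1, v≡11 (mod 13); (8|13)=-1, (11|13)=-1; sign (−1)^0·-1^1·-1^2 = -1.
(a,b)_3: α=10, u≡1; β=4, v≡1 (mod 3); (1|3)=+1, (1|3)=+1; sign (−1)^0·+1^4·+1^10 = +1.
(a,b)_17: α=1, u≡15; β=1, v≡15 (mod 17); (15|17)=+1, (15|17)=+1; sign (−1)^0·+1^1·+1^1 = +1.
(a,b)_5: α=-14, u≡4; β=-6, v≡2 (mod 5); (4|5)=+1, (2|5)=-1; sign (−1)^0·+1^-6·-1^-14 = +1.
(a,b)_7: α=11, u≡5; β=3, v≡4 (mod 7); (5|7)=-1, (4|7)=+1; sign (−1)^1·-1^3·+1^11 = +1.
(a,b)_43: α=3, u≡22; β=1, v≡30 (mod 43); (22|43)=-1, (30|43)=-1; sign (−1)^1·-1^1·-1^3 = -1.
(a,b)_2: α=-25, β=-11; u≡3, v≡7 (mod 8); ε(u)ε(v)=1·1, αω(v)=-25·0, βω(u)=-11·1; sum ≡ 0  ⇒  +1.
(a,b)_41: α=3, u≡21; β=1, v≡22 (mod 41); (21|41)=+1, (22|41)=-1; sign (−1)^0·+1^1·-1^3 = -1.
(a,b)_∞: sgn(-419594)=−, sgn(-5454722)=−, so -1.
|Ram(-419594, -5454722)| = 4, even; anisotropic at {13, 41, 43, ∞}.

[13, 41, 43, inf]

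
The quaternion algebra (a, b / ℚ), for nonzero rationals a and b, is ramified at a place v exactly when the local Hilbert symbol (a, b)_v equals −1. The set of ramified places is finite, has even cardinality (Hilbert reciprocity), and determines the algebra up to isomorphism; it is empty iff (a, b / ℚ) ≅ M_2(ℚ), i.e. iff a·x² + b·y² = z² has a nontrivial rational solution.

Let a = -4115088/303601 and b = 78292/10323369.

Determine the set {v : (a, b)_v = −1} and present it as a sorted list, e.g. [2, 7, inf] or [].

Mod squares: a ≡ -17, b ≡ 37. Check v ∈ {∞, 2, 3, 7, 17, 19, 23, 29, 37, 41}.
v=23: a=23^0·(≡3), b=23^2·(≡11) mod 23; (3|23)=+1, (11|23)=-1; (−1)^{0·2·11}·(+1)^2·(-1)^0 = +1.
v=7: a=7^0·(≡4), b=7^-2·(≡2) mod 7; (4|7)=+1, (2|7)=+1; (−1)^{0·-2·3}·(+1)^-2·(+1)^0 = +1.
v=3: a=3^2·(≡1), b=3^-6·(≡1) mod 3; (1|3)=+1, (1|3)=+1; (−1)^{2·-6·1}·(+1)^-6·(+1)^2 = +1.
v=41: a=41^2·(≡38), b=41^0·(≡36) mod 41; (38|41)=-1, (36|41)=+1; (−1)^{2·0·20}·(-1)^0·(+1)^2 = +1.
v=∞: -17 < 0 and 37 > 0  ⇒  (a,b)_∞ = +1.
v=2: v_2(a)=4, v_2(b)=2; units ≡ 7, 5 (mod 8); ε·ε+αω+βω = 1·0+4·1+2·0 ≡ 0  ⇒  (a,b)_2 = +1.
v=37: a=37^0·(≡31), b=37^1·(≡30) mod 37; (31|37)=-1, (30|37)=+1; (−1)^{0·1·18}·(-1)^1·(+1)^0 = -1.
v=17: a=17^1·(≡9), b=17^-2·(≡6) mod 17; (9|17)=+1, (6|17)=-1; (−1)^{1·-2·8}·(+1)^-2·(-1)^1 = -1.
v=29: a=29^-2·(≡21), b=29^0·(≡3) mod 29; (21|29)=-1, (3|29)=-1; (−1)^{-2·0·14}·(-1)^0·(-1)^-2 = +1.
v=19: a=19^-2·(≡13), b=19^0·(≡3) mod 19; (13|19)=-1, (3|19)=-1; (−1)^{-2·0·9}·(-1)^0·(-1)^-2 = +1.
|Ram(-17, 37)| = 2, even; anisotropic at {17, 37}.

[17, 37]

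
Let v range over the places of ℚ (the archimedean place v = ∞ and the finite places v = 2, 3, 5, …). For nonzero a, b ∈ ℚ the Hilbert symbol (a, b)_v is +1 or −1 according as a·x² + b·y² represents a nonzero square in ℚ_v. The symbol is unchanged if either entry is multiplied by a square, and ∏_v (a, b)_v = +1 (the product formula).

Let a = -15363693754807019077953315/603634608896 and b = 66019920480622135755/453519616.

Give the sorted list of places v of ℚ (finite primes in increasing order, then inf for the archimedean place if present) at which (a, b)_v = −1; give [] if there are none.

[2, 5, 7, 11, 17, 37]

Mod squares: a ≡ -16709385, b ≡ 89355. Check v ∈ {∞, 2, 3, 5, 7, 11, 13, 17, 23, 37}.
v=2: v_2(a)=-8, v_2(b)=-8; units ≡ 7, 3 (mod 8); ε·ε+αω+βω = 1·1+-8·1+-8·0 ≡ 1  ⇒  (a,b)_2 = -1.
v=17: a=17^1·(≡9), b=17^0·(≡10) mod 17; (9|17)=+1, (10|17)=-1; (−1)^{1·0·8}·(+1)^0·(-1)^1 = -1.
v=23: a=23^3·(≡3), b=23^3·(≡14) mod 23; (3|23)=+1, (14|23)=-1; (−1)^{3·3·11}·(+1)^3·(-1)^3 = +1.
v=3: a=3^11·(≡2), b=3^7·(≡1) mod 3; (2|3)=-1, (1|3)=+1; (−1)^{11·7·1}·(-1)^7·(+1)^11 = +1.
v=∞: -16709385 < 0 and 89355 > 0  ⇒  (a,b)_∞ = +1.
v=7: a=7^3·(≡4), b=7^3·(≡2) mod 7; (4|7)=+1, (2|7)=+1; (−1)^{3·3·3}·(+1)^3·(+1)^3 = -1.
v=13: a=13^6·(≡4), b=13^4·(≡7) mod 13; (4|13)=+1, (7|13)=-1; (−1)^{6·4·6}·(+1)^4·(-1)^6 = +1.
v=5: a=5^1·(≡2), b=5^1·(≡1) mod 5; (2|5)=-1, (1|5)=+1; (−1)^{1·1·2}·(-1)^1·(+1)^1 = -1.
v=11: a=11^-9·(≡2), b=11^-6·(≡8) mod 11; (2|11)=-1, (8|11)=-1; (−1)^{-9·-6·5}·(-1)^-6·(-1)^-9 = -1.
v=37: a=37^3·(≡13), b=37^3·(≡21) mod 37; (13|37)=-1, (21|37)=+1; (−1)^{3·3·18}·(-1)^3·(+1)^3 = -1.
|Ram(-16709385, 89355)| = 6, even; anisotropic at {2, 5, 7, 11, 17, 37}.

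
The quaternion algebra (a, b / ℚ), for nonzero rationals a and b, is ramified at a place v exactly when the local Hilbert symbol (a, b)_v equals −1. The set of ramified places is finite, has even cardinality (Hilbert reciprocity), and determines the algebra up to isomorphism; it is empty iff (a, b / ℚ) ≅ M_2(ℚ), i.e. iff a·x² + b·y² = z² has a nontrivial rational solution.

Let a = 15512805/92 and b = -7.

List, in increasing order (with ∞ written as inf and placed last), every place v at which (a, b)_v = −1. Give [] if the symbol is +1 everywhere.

(a, b) ≡ (327635, -7) mod (ℚ^×)²; places V = {2, 3, 5, 7, 11, 23, 37, ∞}.
(a,b)_23: α=-1, u≡16; β=0, v≡16 (mod 23); (16|23)=+1, (16|23)=+1; sign (−1)^0·+1^0·+1^-1 = +1.
(a,b)_5: α=1, u≡3; β=0, v≡3 (mod 5); (3|5)=-1, (3|5)=-1; sign (−1)^0·-1^0·-1^1 = -1.
(a,b)_2: α=-2, β=0; u≡3, v≡1 (mod 8); ε(u)ε(v)=1·0, αω(v)=-2·0, βω(u)=0·1; sum ≡ 0  ⇒  +1.
(a,b)_11: α=3, u≡7; β=0, v≡4 (mod 11); (7|11)=-1, (4|11)=+1; sign (−1)^0·-1^0·+1^3 = +1.
(a,b)_7: α=1, u≡6; β=1, v≡6 (mod 7); (6|7)=-1, (6|7)=-1; sign (−1)^1·-1^1·-1^1 = -1.
(a,b)_∞: sgn(327635)=+, sgn(-7)=−, so +1.
(a,b)_37: α=1, u≡1; β=0, v≡30 (mod 37); (1|37)=+1, (30|37)=+1; sign (−1)^0·+1^0·+1^1 = +1.
(a,b)_3: α=2, u≡2; β=0, v≡2 (mod 3); (2|3)=-1, (2|3)=-1; sign (−1)^0·-1^0·-1^2 = +1.
Ram(327635, -7) = {5, 7}; no ℚ_5-point on the conic.

[5, 7]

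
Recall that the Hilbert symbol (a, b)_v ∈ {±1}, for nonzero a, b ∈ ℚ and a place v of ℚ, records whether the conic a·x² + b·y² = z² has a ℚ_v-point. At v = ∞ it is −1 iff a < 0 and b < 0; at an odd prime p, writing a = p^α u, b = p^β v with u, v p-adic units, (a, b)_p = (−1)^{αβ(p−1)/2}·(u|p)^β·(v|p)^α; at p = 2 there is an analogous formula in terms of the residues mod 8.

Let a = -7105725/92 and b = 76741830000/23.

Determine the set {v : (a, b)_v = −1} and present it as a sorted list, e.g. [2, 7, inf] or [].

(a, b) ≡ (-667, 2001) mod (ℚ^×)²; places V = {2, 3, 5, 11, 23, 29, ∞}.
(a,b)_∞: sgn(-667)=−, sgn(2001)=+, so +1.
(a,b)_5: α=2, u≡3; β=4, v≡1 (mod 5); (3|5)=-1, (1|5)=+1; sign (−1)^0·-1^4·+1^2 = +1.
(a,b)_2: α=-2, β=4; u≡5, v≡1 (mod 8); ε(u)ε(v)=0·0, αω(v)=-2·0, βω(u)=4·1; sum ≡ 0  ⇒  +1.
(a,b)_23: α=-1, u≡14; β=-1, v≡8 (mod 23); (14|23)=-1, (8|23)=+1; sign (−1)^1·-1^-1·+1^-1 = +1.
(a,b)_3: α=4, u≡2; β=7, v≡1 (mod 3); (2|3)=-1, (1|3)=+1; sign (−1)^0·-1^7·+1^4 = -1.
(a,b)_11: α=2, u≡1; β=2, v≡8 (mod 11); (1|11)=+1, (8|11)=-1; sign (−1)^0·+1^2·-1^2 = +1.
(a,b)_29: α=1, u≡5; β=1, v≡21 (mod 29); (5|29)=+1, (21|29)=-1; sign (−1)^0·+1^1·-1^1 = -1.
(-667, 2001 / ℚ) ramifies at {3, 29}: a division algebra.

[3, 29]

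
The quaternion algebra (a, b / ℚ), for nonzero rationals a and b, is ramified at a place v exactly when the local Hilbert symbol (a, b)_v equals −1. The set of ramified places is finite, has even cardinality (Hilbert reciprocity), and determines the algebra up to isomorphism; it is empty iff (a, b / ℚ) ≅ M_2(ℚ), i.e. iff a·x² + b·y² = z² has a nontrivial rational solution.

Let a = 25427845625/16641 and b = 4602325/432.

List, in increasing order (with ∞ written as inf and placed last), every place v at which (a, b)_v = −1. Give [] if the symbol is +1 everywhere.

[3, 17]

(a, b) ≡ (17, 39) mod (ℚ^×)²; places V = {2, 3, 5, 7, 13, 17, 43, ∞}.
(a,b)_5: α=4, u≡3; β=2, v≡4 (mod 5); (3|5)=-1, (4|5)=+1; sign (−1)^0·-1^2·+1^4 = +1.
(a,b)_43: α=-2, u≡10; β=0, v≡39 (mod 43); (10|43)=+1, (39|43)=-1; sign (−1)^0·+1^0·-1^-2 = +1.
(a,b)_13: α=2, u≡3; β=1, v≡3 (mod 13); (3|13)=+1, (3|13)=+1; sign (−1)^0·+1^1·+1^2 = +1.
(a,b)_∞: sgn(17)=+, sgn(39)=+, so +1.
(a,b)_3: α=-2, u≡2; β=-3, v≡1 (mod 3); (2|3)=-1, (1|3)=+1; sign (−1)^0·-1^-3·+1^-2 = -1.
(a,b)_2: α=0, β=-4; u≡1, v≡7 (mod 8); ε(u)ε(v)=0·1, αω(v)=0·0, βω(u)=-4·0; sum ≡ 0  ⇒  +1.
(a,b)_17: α=3, u≡4; β=2, v≡14 (mod 17); (4|17)=+1, (14|17)=-1; sign (−1)^0·+1^2·-1^3 = -1.
(a,b)_7: α=2, u≡6; β=2, v≡4 (mod 7); (6|7)=-1, (4|7)=+1; sign (−1)^0·-1^2·+1^2 = +1.
(17, 39 / ℚ) ramifies at {3, 17}: a division algebra.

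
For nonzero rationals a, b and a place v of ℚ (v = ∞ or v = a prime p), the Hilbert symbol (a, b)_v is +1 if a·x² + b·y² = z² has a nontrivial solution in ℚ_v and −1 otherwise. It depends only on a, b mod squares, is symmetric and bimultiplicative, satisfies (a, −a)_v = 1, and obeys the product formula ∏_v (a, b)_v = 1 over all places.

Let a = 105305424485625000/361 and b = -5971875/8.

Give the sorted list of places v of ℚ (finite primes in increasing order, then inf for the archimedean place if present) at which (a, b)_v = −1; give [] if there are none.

(a, b) ≡ (2730, -390) mod (ℚ^×)²; places V = {2, 3, 5, 7, 13, 19, ∞}.
(a,b)_7: α=5, u≡3; β=2, v≡2 (mod 7); (3|7)=-1, (2|7)=+1; sign (−1)^0·-1^2·+1^5 = +1.
(a,b)_19: α=-2, u≡15; β=0, v≡9 (mod 19); (15|19)=-1, (9|19)=+1; sign (−1)^0·-1^0·+1^-2 = +1.
(a,b)_3: α=3, u≡1; β=1, v≡2 (mod 3); (1|3)=+1, (2|3)=-1; sign (−1)^1·+1^1·-1^3 = +1.
(a,b)_2: α=3, β=-3; u≡5, v≡5 (mod 8); ε(u)ε(v)=0·0, αω(v)=3·1, βω(u)=-3·1; sum ≡ 0  ⇒  +1.
(a,b)_13: α=5, u≡8; β=1, v≡4 (mod 13); (8|13)=-1, (4|13)=+1; sign (−1)^0·-1^1·+1^5 = -1.
(a,b)_5: α=7, u≡1; β=5, v≡3 (mod 5); (1|5)=+1, (3|5)=-1; sign (−1)^0·+1^5·-1^7 = -1.
(a,b)_∞: sgn(2730)=+, sgn(-390)=−, so +1.
|Ram(2730, -390)| = 2, even; anisotropic at {5, 13}.

[5, 13]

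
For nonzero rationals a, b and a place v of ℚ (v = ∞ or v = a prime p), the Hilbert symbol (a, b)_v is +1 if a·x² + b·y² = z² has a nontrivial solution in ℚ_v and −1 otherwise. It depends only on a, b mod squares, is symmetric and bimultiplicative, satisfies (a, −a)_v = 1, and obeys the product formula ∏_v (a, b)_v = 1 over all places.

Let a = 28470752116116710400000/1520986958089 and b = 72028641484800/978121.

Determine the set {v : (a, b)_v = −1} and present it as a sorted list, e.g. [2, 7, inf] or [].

(a, b) ≡ (10010, 78) mod (ℚ^×)²; places V = {2, 3, 5, 7, 11, 13, 23, 29, 43, ∞}.
(a,b)_43: α=-4, u≡30; β=-2, v≡10 (mod 43); (30|43)=-1, (10|43)=+1; sign (−1)^0·-1^-2·+1^-4 = +1.
(a,b)_5: α=5, u≡2; β=2, v≡2 (mod 5); (2|5)=-1, (2|5)=-1; sign (−1)^0·-1^2·-1^5 = -1.
(a,b)_2: α=13, β=13; u≡5, v≡7 (mod 8); ε(u)ε(v)=0·1, αω(v)=13·0, βω(u)=13·1; sum ≡ 1  ⇒  -1.
(a,b)_23: α=-2, u≡19; β=-2, v≡9 (mod 23); (19|23)=-1, (9|23)=+1; sign (−1)^0·-1^-2·+1^-2 = +1.
(a,b)_∞: sgn(10010)=+, sgn(78)=+, so +1.
(a,b)_3: α=8, u≡2; β=3, v≡2 (mod 3); (2|3)=-1, (2|3)=-1; sign (−1)^0·-1^3·-1^8 = -1.
(a,b)_11: α=3, u≡6; β=2, v≡4 (mod 11); (6|11)=-1, (4|11)=+1; sign (−1)^0·-1^2·+1^3 = +1.
(a,b)_13: α=5, u≡1; β=3, v≡11 (mod 13); (1|13)=+1, (11|13)=-1; sign (−1)^0·+1^3·-1^5 = -1.
(a,b)_7: α=3, u≡4; β=2, v≡4 (mod 7); (4|7)=+1, (4|7)=+1; sign (−1)^0·+1^2·+1^3 = +1.
(a,b)_29: α=-2, u≡23; β=0, v≡5 (mod 29); (23|29)=+1, (5|29)=+1; sign (−1)^0·+1^0·+1^-2 = +1.
(10010, 78 / ℚ) ramifies at {2, 3, 5, 13}: a division algebra.

[2, 3, 5, 13]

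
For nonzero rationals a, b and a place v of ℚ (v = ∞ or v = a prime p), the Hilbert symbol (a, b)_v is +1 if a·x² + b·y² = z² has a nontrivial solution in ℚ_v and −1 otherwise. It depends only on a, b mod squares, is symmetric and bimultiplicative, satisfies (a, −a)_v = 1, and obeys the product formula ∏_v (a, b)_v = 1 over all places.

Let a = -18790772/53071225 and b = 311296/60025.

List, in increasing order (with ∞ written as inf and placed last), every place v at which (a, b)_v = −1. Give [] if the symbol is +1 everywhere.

(a, b) ≡ (-77, 19) mod (ℚ^×)²; places V = {2, 5, 7, 11, 13, 19, 31, 47, ∞}.
(a,b)_5: α=-2, u≡2; β=-2, v≡1 (mod 5); (2|5)=-1, (1|5)=+1; sign (−1)^0·-1^-2·+1^-2 = +1.
(a,b)_7: α=1, u≡5; β=-4, v≡5 (mod 7); (5|7)=-1, (5|7)=-1; sign (−1)^0·-1^-4·-1^1 = -1.
(a,b)_11: α=1, u≡9; β=0, v≡2 (mod 11); (9|11)=+1, (2|11)=-1; sign (−1)^0·+1^0·-1^1 = -1.
(a,b)_19: α=2, u≡12; β=1, v≡11 (mod 19); (12|19)=-1, (11|19)=+1; sign (−1)^0·-1^1·+1^2 = -1.
(a,b)_47: α=-2, u≡2; β=0, v≡26 (mod 47); (2|47)=+1, (26|47)=-1; sign (−1)^0·+1^0·-1^-2 = +1.
(a,b)_31: α=-2, u≡9; β=0, v≡20 (mod 31); (9|31)=+1, (20|31)=+1; sign (−1)^0·+1^0·+1^-2 = +1.
(a,b)_13: α=2, u≡12; β=0, v≡6 (mod 13); (12|13)=+1, (6|13)=-1; sign (−1)^0·+1^0·-1^2 = +1.
(a,b)_2: α=2, β=14; u≡3, v≡3 (mod 8); ε(u)ε(v)=1·1, αω(v)=2·1, βω(u)=14·1; sum ≡ 1  ⇒  -1.
(a,b)_∞: sgn(-77)=−, sgn(19)=+, so +1.
(-77, 19 / ℚ) ramifies at {2, 7, 11, 19}: a division algebra.

[2, 7, 11, 19]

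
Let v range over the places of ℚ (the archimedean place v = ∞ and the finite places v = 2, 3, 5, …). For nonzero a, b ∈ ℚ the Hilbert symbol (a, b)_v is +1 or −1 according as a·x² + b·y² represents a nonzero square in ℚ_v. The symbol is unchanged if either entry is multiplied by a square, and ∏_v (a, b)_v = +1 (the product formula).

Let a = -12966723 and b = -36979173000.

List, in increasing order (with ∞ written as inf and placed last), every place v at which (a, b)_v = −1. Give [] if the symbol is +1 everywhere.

Mod squares: a ≡ -3, b ≡ -770. Check v ∈ {∞, 2, 3, 5, 7, 11}.
v=11: a=11^2·(≡10), b=11^3·(≡8) mod 11; (10|11)=-1, (8|11)=-1; (−1)^{2·3·5}·(-1)^3·(-1)^2 = -1.
v=3: a=3^7·(≡2), b=3^4·(≡1) mod 3; (2|3)=-1, (1|3)=+1; (−1)^{7·4·1}·(-1)^4·(+1)^7 = +1.
v=∞: -3 < 0 and -770 < 0  ⇒  (a,b)_∞ = -1.
v=5: a=5^0·(≡2), b=5^3·(≡1) mod 5; (2|5)=-1, (1|5)=+1; (−1)^{0·3·2}·(-1)^3·(+1)^0 = -1.
v=2: v_2(a)=0, v_2(b)=3; units ≡ 5, 7 (mod 8); ε·ε+αω+βω = 0·1+0·0+3·1 ≡ 1  ⇒  (a,b)_2 = -1.
v=7: a=7^2·(≡1), b=7^3·(≡4) mod 7; (1|7)=+1, (4|7)=+1; (−1)^{2·3·3}·(+1)^3·(+1)^2 = +1.
(-3, -770 / ℚ) ramifies at {2, 5, 11, ∞}: a division algebra.

[2, 5, 11, inf]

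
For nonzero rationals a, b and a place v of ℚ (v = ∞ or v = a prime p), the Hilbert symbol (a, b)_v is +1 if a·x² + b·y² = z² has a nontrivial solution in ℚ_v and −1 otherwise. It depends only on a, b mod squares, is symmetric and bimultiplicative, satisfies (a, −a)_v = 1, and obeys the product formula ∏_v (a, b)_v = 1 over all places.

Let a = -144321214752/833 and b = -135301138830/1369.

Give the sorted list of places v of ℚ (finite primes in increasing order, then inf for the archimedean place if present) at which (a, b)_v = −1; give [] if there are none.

[13, 17, 23, inf]

(a, b) ≡ (-193154, -170430) mod (ℚ^×)²; places V = {2, 3, 5, 7, 11, 13, 17, 19, 23, 37, ∞}.
(a,b)_19: α=1, u≡2; β=1, v≡11 (mod 19); (2|19)=-1, (11|19)=+1; sign (−1)^1·-1^1·+1^1 = +1.
(a,b)_17: α=-1, u≡6; β=0, v≡3 (mod 17); (6|17)=-1, (3|17)=-1; sign (−1)^0·-1^0·-1^-1 = -1.
(a,b)_7: α=-2, u≡2; β=0, v≡6 (mod 7); (2|7)=+1, (6|7)=-1; sign (−1)^0·+1^0·-1^-2 = +1.
(a,b)_∞: sgn(-193154)=−, sgn(-170430)=−, so -1.
(a,b)_3: α=8, u≡1; β=9, v≡1 (mod 3); (1|3)=+1, (1|3)=+1; sign (−1)^0·+1^9·+1^8 = +1.
(a,b)_13: α=1, u≡1; β=1, v≡11 (mod 13); (1|13)=+1, (11|13)=-1; sign (−1)^0·+1^1·-1^1 = -1.
(a,b)_37: α=0, u≡24; β=-2, v≡2 (mod 37); (24|37)=-1, (2|37)=-1; sign (−1)^0·-1^-2·-1^0 = +1.
(a,b)_23: α=1, u≡7; β=1, v≡11 (mod 23); (7|23)=-1, (11|23)=-1; sign (−1)^1·-1^1·-1^1 = -1.
(a,b)_5: α=0, u≡1; β=1, v≡1 (mod 5); (1|5)=+1, (1|5)=+1; sign (−1)^0·+1^1·+1^0 = +1.
(a,b)_2: α=5, β=1; u≡7, v≡1 (mod 8); ε(u)ε(v)=1·0, αω(v)=5·0, βω(u)=1·0; sum ≡ 0  ⇒  +1.
(a,b)_11: α=2, u≡10; β=2, v≡4 (mod 11); (10|11)=-1, (4|11)=+1; sign (−1)^0·-1^2·+1^2 = +1.
Ram(-193154, -170430) = {13, 17, 23, ∞}; no ℚ_13-point on the conic.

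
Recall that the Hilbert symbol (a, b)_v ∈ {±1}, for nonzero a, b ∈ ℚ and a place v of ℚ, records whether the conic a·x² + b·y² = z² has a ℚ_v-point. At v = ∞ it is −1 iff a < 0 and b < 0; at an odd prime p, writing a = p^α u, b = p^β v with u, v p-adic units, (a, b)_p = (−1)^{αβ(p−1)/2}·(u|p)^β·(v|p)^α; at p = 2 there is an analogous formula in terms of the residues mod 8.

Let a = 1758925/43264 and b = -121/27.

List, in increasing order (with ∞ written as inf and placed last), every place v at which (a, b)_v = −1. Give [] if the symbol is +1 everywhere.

Mod squares: a ≡ 133, b ≡ -3. Check v ∈ {∞, 2, 3, 5, 7, 11, 13, 19, 23}.
v=23: a=23^2·(≡13), b=23^0·(≡10) mod 23; (13|23)=+1, (10|23)=-1; (−1)^{2·0·11}·(+1)^0·(-1)^2 = +1.
v=2: v_2(a)=-8, v_2(b)=0; units ≡ 5, 5 (mod 8); ε·ε+αω+βω = 0·0+-8·1+0·1 ≡ 0  ⇒  (a,b)_2 = +1.
v=7: a=7^1·(≡6), b=7^0·(≡2) mod 7; (6|7)=-1, (2|7)=+1; (−1)^{1·0·3}·(-1)^0·(+1)^1 = +1.
v=19: a=19^1·(≡7), b=19^0·(≡11) mod 19; (7|19)=+1, (11|19)=+1; (−1)^{1·0·9}·(+1)^0·(+1)^1 = +1.
v=3: a=3^0·(≡1), b=3^-3·(≡2) mod 3; (1|3)=+1, (2|3)=-1; (−1)^{0·-3·1}·(+1)^-3·(-1)^0 = +1.
v=∞: 133 > 0 and -3 < 0  ⇒  (a,b)_∞ = +1.
v=11: a=11^0·(≡3), b=11^2·(≡2) mod 11; (3|11)=+1, (2|11)=-1; (−1)^{0·2·5}·(+1)^2·(-1)^0 = +1.
v=13: a=13^-2·(≡10), b=13^0·(≡9) mod 13; (10|13)=+1, (9|13)=+1; (−1)^{-2·0·6}·(+1)^0·(+1)^-2 = +1.
v=5: a=5^2·(≡3), b=5^0·(≡2) mod 5; (3|5)=-1, (2|5)=-1; (−1)^{2·0·2}·(-1)^0·(-1)^2 = +1.
Ram(a, b) = ∅: the form 133·x² + -3·y² − z² is isotropic over every ℚ_v, so by Hasse–Minkowski it is isotropic over ℚ.

[]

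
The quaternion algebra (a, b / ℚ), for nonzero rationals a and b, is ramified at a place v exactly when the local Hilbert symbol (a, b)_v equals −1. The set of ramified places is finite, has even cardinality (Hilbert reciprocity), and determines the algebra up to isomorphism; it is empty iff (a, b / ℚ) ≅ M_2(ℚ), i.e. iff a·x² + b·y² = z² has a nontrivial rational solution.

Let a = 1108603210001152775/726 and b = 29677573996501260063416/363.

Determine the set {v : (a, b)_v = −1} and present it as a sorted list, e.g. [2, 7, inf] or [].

Mod squares: a ≡ 15834, b ≡ 27033162. Check v ∈ {∞, 2, 3, 5, 7, 11, 13, 17, 19, 29, 37}.
v=2: v_2(a)=-1, v_2(b)=3; units ≡ 5, 5 (mod 8); ε·ε+αω+βω = 0·0+-1·1+3·1 ≡ 0  ⇒  (a,b)_2 = +1.
v=5: a=5^2·(≡1), b=5^0·(≡2) mod 5; (1|5)=+1, (2|5)=-1; (−1)^{2·0·2}·(+1)^0·(-1)^2 = +1.
v=29: a=29^1·(≡25), b=29^1·(≡17) mod 29; (25|29)=+1, (17|29)=-1; (−1)^{1·1·14}·(+1)^1·(-1)^1 = -1.
v=∞: 15834 > 0 and 27033162 > 0  ⇒  (a,b)_∞ = +1.
v=19: a=19^2·(≡7), b=19^3·(≡8) mod 19; (7|19)=+1, (8|19)=-1; (−1)^{2·3·9}·(+1)^3·(-1)^2 = +1.
v=3: a=3^-1·(≡1), b=3^-1·(≡2) mod 3; (1|3)=+1, (2|3)=-1; (−1)^{-1·-1·1}·(+1)^-1·(-1)^-1 = +1.
v=37: a=37^2·(≡13), b=37^3·(≡17) mod 37; (13|37)=-1, (17|37)=-1; (−1)^{2·3·18}·(-1)^3·(-1)^2 = -1.
v=7: a=7^7·(≡1), b=7^8·(≡1) mod 7; (1|7)=+1, (1|7)=+1; (−1)^{7·8·3}·(+1)^8·(+1)^7 = +1.
v=17: a=17^2·(≡14), b=17^3·(≡3) mod 17; (14|17)=-1, (3|17)=-1; (−1)^{2·3·8}·(-1)^3·(-1)^2 = -1.
v=13: a=13^1·(≡1), b=13^1·(≡7) mod 13; (1|13)=+1, (7|13)=-1; (−1)^{1·1·6}·(+1)^1·(-1)^1 = -1.
v=11: a=11^-2·(≡5), b=11^-2·(≡2) mod 11; (5|11)=+1, (2|11)=-1; (−1)^{-2·-2·5}·(+1)^-2·(-1)^-2 = +1.
|Ram(15834, 27033162)| = 4, even; anisotropic at {13, 17, 29, 37}.

[13, 17, 29, 37]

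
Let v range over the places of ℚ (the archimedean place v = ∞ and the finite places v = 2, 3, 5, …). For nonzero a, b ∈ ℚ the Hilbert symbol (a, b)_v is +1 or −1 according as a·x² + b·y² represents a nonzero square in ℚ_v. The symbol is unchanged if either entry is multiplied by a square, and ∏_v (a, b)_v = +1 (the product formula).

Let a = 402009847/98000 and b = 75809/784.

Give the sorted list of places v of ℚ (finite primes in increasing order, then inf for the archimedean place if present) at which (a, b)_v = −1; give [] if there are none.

Mod squares: a ≡ 3799715, b ≡ 41. Check v ∈ {∞, 2, 5, 7, 19, 23, 37, 41, 43, 47}.
v=41: a=41^0·(≡5), b=41^1·(≡9) mod 41; (5|41)=+1, (9|41)=+1; (−1)^{0·1·20}·(+1)^1·(+1)^0 = +1.
v=43: a=43^0·(≡3), b=43^2·(≡17) mod 43; (3|43)=-1, (17|43)=+1; (−1)^{0·2·21}·(-1)^2·(+1)^0 = +1.
v=∞: 3799715 > 0 and 41 > 0  ⇒  (a,b)_∞ = +1.
v=2: v_2(a)=-4, v_2(b)=-4; units ≡ 3, 1 (mod 8); ε·ε+αω+βω = 1·0+-4·0+-4·1 ≡ 0  ⇒  (a,b)_2 = +1.
v=23: a=23^3·(≡11), b=23^0·(≡12) mod 23; (11|23)=-1, (12|23)=+1; (−1)^{3·0·11}·(-1)^0·(+1)^3 = +1.
v=7: a=7^-2·(≡3), b=7^-2·(≡3) mod 7; (3|7)=-1, (3|7)=-1; (−1)^{-2·-2·3}·(-1)^-2·(-1)^-2 = +1.
v=37: a=37^1·(≡8), b=37^0·(≡10) mod 37; (8|37)=-1, (10|37)=+1; (−1)^{1·0·18}·(-1)^0·(+1)^1 = +1.
v=47: a=47^1·(≡40), b=47^0·(≡44) mod 47; (40|47)=-1, (44|47)=-1; (−1)^{1·0·23}·(-1)^0·(-1)^1 = -1.
v=5: a=5^-3·(≡3), b=5^0·(≡1) mod 5; (3|5)=-1, (1|5)=+1; (−1)^{-3·0·2}·(-1)^0·(+1)^-3 = +1.
v=19: a=19^1·(≡3), b=19^0·(≡15) mod 19; (3|19)=-1, (15|19)=-1; (−1)^{1·0·9}·(-1)^0·(-1)^1 = -1.
(3799715, 41 / ℚ) ramifies at {19, 47}: a division algebra.

[19, 47]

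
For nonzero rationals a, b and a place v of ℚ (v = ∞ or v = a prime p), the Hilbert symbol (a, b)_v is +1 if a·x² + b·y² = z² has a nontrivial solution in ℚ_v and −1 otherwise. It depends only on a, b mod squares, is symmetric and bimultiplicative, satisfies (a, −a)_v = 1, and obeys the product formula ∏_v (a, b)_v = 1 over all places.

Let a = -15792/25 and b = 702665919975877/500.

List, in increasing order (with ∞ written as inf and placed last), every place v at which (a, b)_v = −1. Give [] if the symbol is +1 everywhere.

(a, b) ≡ (-987, 642785) mod (ℚ^×)²; places V = {2, 3, 5, 7, 11, 13, 29, 31, 47, ∞}.
(a,b)_3: α=1, u≡1; β=0, v≡2 (mod 3); (1|3)=+1, (2|3)=-1; sign (−1)^0·+1^0·-1^1 = -1.
(a,b)_31: α=0, u≡28; β=1, v≡3 (mod 31); (28|31)=+1, (3|31)=-1; sign (−1)^0·+1^1·-1^0 = +1.
(a,b)_5: α=-2, u≡3; β=-3, v≡3 (mod 5); (3|5)=-1, (3|5)=-1; sign (−1)^0·-1^-3·-1^-2 = -1.
(a,b)_11: α=0, u≡5; β=5, v≡3 (mod 11); (5|11)=+1, (3|11)=+1; sign (−1)^0·+1^5·+1^0 = +1.
(a,b)_∞: sgn(-987)=−, sgn(642785)=+, so +1.
(a,b)_29: α=0, u≡4; β=1, v≡5 (mod 29); (4|29)=+1, (5|29)=+1; sign (−1)^0·+1^1·+1^0 = +1.
(a,b)_2: α=4, β=-2; u≡5, v≡1 (mod 8); ε(u)ε(v)=0·0, αω(v)=4·0, βω(u)=-2·1; sum ≡ 0  ⇒  +1.
(a,b)_7: α=1, u≡3; β=0, v≡6 (mod 7); (3|7)=-1, (6|7)=-1; sign (−1)^0·-1^0·-1^1 = -1.
(a,b)_13: α=0, u≡10; β=3, v≡2 (mod 13); (10|13)=+1, (2|13)=-1; sign (−1)^0·+1^3·-1^0 = +1.
(a,b)_47: α=1, u≡11; β=2, v≡15 (mod 47); (11|47)=-1, (15|47)=-1; sign (−1)^0·-1^2·-1^1 = -1.
(-987, 642785 / ℚ) ramifies at {3, 5, 7, 47}: a division algebra.

[3, 5, 7, 47]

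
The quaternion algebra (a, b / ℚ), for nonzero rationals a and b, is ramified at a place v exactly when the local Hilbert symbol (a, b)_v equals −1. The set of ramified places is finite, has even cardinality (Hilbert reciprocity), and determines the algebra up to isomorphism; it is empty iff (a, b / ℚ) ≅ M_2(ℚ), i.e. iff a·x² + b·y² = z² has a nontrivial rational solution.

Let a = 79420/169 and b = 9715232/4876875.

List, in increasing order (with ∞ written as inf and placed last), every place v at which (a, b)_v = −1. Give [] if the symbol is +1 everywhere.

[2, 11]

(a, b) ≡ (55, 6) mod (ℚ^×)²; places V = {2, 3, 5, 11, 13, 17, 19, 29, ∞}.
(a,b)_17: α=0, u≡4; β=-2, v≡5 (mod 17); (4|17)=+1, (5|17)=-1; sign (−1)^0·+1^-2·-1^0 = +1.
(a,b)_11: α=1, u≡1; β=0, v≡7 (mod 11); (1|11)=+1, (7|11)=-1; sign (−1)^0·+1^0·-1^1 = -1.
(a,b)_2: α=2, β=5; u≡7, v≡3 (mod 8); ε(u)ε(v)=1·1, αω(v)=2·1, βω(u)=5·0; sum ≡ 1  ⇒  -1.
(a,b)_29: α=0, u≡8; β=2, v≡13 (mod 29); (8|29)=-1, (13|29)=+1; sign (−1)^0·-1^2·+1^0 = +1.
(a,b)_3: α=0, u≡1; β=-3, v≡2 (mod 3); (1|3)=+1, (2|3)=-1; sign (−1)^0·+1^-3·-1^0 = +1.
(a,b)_13: α=-2, u≡3; β=0, v≡11 (mod 13); (3|13)=+1, (11|13)=-1; sign (−1)^0·+1^0·-1^-2 = +1.
(a,b)_5: α=1, u≡1; β=-4, v≡4 (mod 5); (1|5)=+1, (4|5)=+1; sign (−1)^0·+1^-4·+1^1 = +1.
(a,b)_∞: sgn(55)=+, sgn(6)=+, so +1.
(a,b)_19: α=2, u≡4; β=2, v≡7 (mod 19); (4|19)=+1, (7|19)=+1; sign (−1)^0·+1^2·+1^2 = +1.
Ram(55, 6) = {2, 11}; no ℚ_2-point on the conic.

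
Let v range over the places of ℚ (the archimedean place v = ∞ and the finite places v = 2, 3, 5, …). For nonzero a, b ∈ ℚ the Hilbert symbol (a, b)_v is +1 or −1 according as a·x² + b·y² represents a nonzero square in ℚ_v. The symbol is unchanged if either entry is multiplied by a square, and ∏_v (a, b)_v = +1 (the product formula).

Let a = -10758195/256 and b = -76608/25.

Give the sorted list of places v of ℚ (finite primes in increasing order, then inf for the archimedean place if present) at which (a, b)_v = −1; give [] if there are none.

(a, b) ≡ (-24395, -133) mod (ℚ^×)²; places V = {2, 3, 5, 7, 17, 19, 41, ∞}.
(a,b)_2: α=-8, β=6; u≡5, v≡3 (mod 8); ε(u)ε(v)=0·1, αω(v)=-8·1, βω(u)=6·1; sum ≡ 0  ⇒  +1.
(a,b)_∞: sgn(-24395)=−, sgn(-133)=−, so -1.
(a,b)_3: α=2, u≡1; β=2, v≡2 (mod 3); (1|3)=+1, (2|3)=-1; sign (−1)^0·+1^2·-1^2 = +1.
(a,b)_41: α=1, u≡21; β=0, v≡32 (mod 41); (21|41)=+1, (32|41)=+1; sign (−1)^0·+1^0·+1^1 = +1.
(a,b)_19: α=0, u≡11; β=1, v≡12 (mod 19); (11|19)=+1, (12|19)=-1; sign (−1)^0·+1^1·-1^0 = +1.
(a,b)_5: α=1, u≡1; β=-2, v≡2 (mod 5); (1|5)=+1, (2|5)=-1; sign (−1)^0·+1^-2·-1^1 = -1.
(a,b)_17: α=1, u≡7; β=0, v≡12 (mod 17); (7|17)=-1, (12|17)=-1; sign (−1)^0·-1^0·-1^1 = -1.
(a,b)_7: α=3, u≡4; β=1, v≡1 (mod 7); (4|7)=+1, (1|7)=+1; sign (−1)^1·+1^1·+1^3 = -1.
(-24395, -133 / ℚ) ramifies at {5, 7, 17, ∞}: a division algebra.

[5, 7, 17, inf]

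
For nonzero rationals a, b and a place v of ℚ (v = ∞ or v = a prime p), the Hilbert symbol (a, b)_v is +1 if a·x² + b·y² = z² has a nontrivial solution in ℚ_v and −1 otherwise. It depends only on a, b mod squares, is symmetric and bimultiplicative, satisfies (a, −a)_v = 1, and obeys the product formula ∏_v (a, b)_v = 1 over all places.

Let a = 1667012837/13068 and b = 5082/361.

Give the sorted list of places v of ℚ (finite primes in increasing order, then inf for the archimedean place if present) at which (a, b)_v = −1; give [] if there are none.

[3, 7, 23, 37]

Mod squares: a ≡ 17871, b ≡ 42. Check v ∈ {∞, 2, 3, 7, 11, 19, 23, 37}.
v=23: a=23^5·(≡13), b=23^0·(≡10) mod 23; (13|23)=+1, (10|23)=-1; (−1)^{5·0·11}·(+1)^0·(-1)^5 = -1.
v=11: a=11^-2·(≡8), b=11^2·(≡1) mod 11; (8|11)=-1, (1|11)=+1; (−1)^{-2·2·5}·(-1)^2·(+1)^-2 = +1.
v=3: a=3^-3·(≡2), b=3^1·(≡2) mod 3; (2|3)=-1, (2|3)=-1; (−1)^{-3·1·1}·(-1)^1·(-1)^-3 = -1.
v=19: a=19^0·(≡6), b=19^-2·(≡9) mod 19; (6|19)=+1, (9|19)=+1; (−1)^{0·-2·9}·(+1)^-2·(+1)^0 = +1.
v=∞: 17871 > 0 and 42 > 0  ⇒  (a,b)_∞ = +1.
v=2: v_2(a)=-2, v_2(b)=1; units ≡ 7, 5 (mod 8); ε·ε+αω+βω = 1·0+-2·1+1·0 ≡ 0  ⇒  (a,b)_2 = +1.
v=7: a=7^1·(≡6), b=7^1·(≡3) mod 7; (6|7)=-1, (3|7)=-1; (−1)^{1·1·3}·(-1)^1·(-1)^1 = -1.
v=37: a=37^1·(≡8), b=37^0·(≡15) mod 37; (8|37)=-1, (15|37)=-1; (−1)^{1·0·18}·(-1)^0·(-1)^1 = -1.
Ram(17871, 42) = {3, 7, 23, 37}; no ℚ_3-point on the conic.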